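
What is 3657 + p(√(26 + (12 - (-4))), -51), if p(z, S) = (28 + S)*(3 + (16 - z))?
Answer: 3220 + 23*√42 ≈ 3369.1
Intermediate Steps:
p(z, S) = (19 - z)*(28 + S) (p(z, S) = (28 + S)*(19 - z) = (19 - z)*(28 + S))
3657 + p(√(26 + (12 - (-4))), -51) = 3657 + (532 - 28*√(26 + (12 - (-4))) + 19*(-51) - 1*(-51)*√(26 + (12 - (-4)))) = 3657 + (532 - 28*√(26 + (12 - 1*(-4))) - 969 - 1*(-51)*√(26 + (12 - 1*(-4)))) = 3657 + (532 - 28*√(26 + (12 + 4)) - 969 - 1*(-51)*√(26 + (12 + 4))) = 3657 + (532 - 28*√(26 + 16) - 969 - 1*(-51)*√(26 + 16)) = 3657 + (532 - 28*√42 - 969 - 1*(-51)*√42) = 3657 + (532 - 28*√42 - 969 + 51*√42) = 3657 + (-437 + 23*√42) = 3220 + 23*√42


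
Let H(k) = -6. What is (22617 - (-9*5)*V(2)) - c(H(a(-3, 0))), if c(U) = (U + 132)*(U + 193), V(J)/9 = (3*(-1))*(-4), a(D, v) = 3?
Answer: 3915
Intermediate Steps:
V(J) = 108 (V(J) = 9*((3*(-1))*(-4)) = 9*(-3*(-4)) = 9*12 = 108)
c(U) = (132 + U)*(193 + U)
(22617 - (-9*5)*V(2)) - c(H(a(-3, 0))) = (22617 - (-9*5)*108) - (25476 + (-6)² + 325*(-6)) = (22617 - (-45)*108) - (25476 + 36 - 1950) = (22617 - 1*(-4860)) - 1*23562 = (22617 + 4860) - 23562 = 27477 - 23562 = 3915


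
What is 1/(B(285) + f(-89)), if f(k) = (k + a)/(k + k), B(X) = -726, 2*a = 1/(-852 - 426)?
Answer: -454968/330079283 ≈ -0.0013784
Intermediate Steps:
a = -1/2556 (a = 1/(2*(-852 - 426)) = (½)/(-1278) = (½)*(-1/1278) = -1/2556 ≈ -0.00039124)
f(k) = (-1/2556 + k)/(2*k) (f(k) = (k - 1/2556)/(k + k) = (-1/2556 + k)/((2*k)) = (-1/2556 + k)*(1/(2*k)) = (-1/2556 + k)/(2*k))
1/(B(285) + f(-89)) = 1/(-726 + (1/5112)*(-1 + 2556*(-89))/(-89)) = 1/(-726 + (1/5112)*(-1/89)*(-1 - 227484)) = 1/(-726 + (1/5112)*(-1/89)*(-227485)) = 1/(-726 + 227485/454968) = 1/(-330079283/454968) = -454968/330079283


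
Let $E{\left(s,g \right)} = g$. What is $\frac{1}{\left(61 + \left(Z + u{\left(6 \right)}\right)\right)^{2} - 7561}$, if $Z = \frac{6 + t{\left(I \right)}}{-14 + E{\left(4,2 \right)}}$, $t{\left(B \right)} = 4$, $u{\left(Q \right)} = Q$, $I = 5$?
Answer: $- \frac{36}{114587} \approx -0.00031417$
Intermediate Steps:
$Z = - \frac{5}{6}$ ($Z = \frac{6 + 4}{-14 + 2} = \frac{10}{-12} = 10 \left(- \frac{1}{12}\right) = - \frac{5}{6} \approx -0.83333$)
$\frac{1}{\left(61 + \left(Z + u{\left(6 \right)}\right)\right)^{2} - 7561} = \frac{1}{\left(61 + \left(- \frac{5}{6} + 6\right)\right)^{2} - 7561} = \frac{1}{\left(61 + \frac{31}{6}\right)^{2} - 7561} = \frac{1}{\left(\frac{397}{6}\right)^{2} - 7561} = \frac{1}{\frac{157609}{36} - 7561} = \frac{1}{- \frac{114587}{36}} = - \frac{36}{114587}$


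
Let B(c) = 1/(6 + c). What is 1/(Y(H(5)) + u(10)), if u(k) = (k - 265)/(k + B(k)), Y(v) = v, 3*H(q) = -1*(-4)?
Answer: -483/11596 ≈ -0.041652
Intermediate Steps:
H(q) = 4/3 (H(q) = (-1*(-4))/3 = (⅓)*4 = 4/3)
u(k) = (-265 + k)/(k + 1/(6 + k)) (u(k) = (k - 265)/(k + 1/(6 + k)) = (-265 + k)/(k + 1/(6 + k)))
1/(Y(H(5)) + u(10)) = 1/(4/3 + (-265 + 10)*(6 + 10)/(1 + 10*(6 + 10))) = 1/(4/3 - 255*16/(1 + 10*16)) = 1/(4/3 - 255*16/(1 + 160)) = 1/(4/3 - 255*16/161) = 1/(4/3 + (1/161)*(-255)*16) = 1/(4/3 - 4080/161) = 1/(-11596/483) = -483/11596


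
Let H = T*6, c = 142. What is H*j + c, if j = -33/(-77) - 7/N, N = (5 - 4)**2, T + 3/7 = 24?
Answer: -38582/49 ≈ -787.39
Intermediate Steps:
T = 165/7 (T = -3/7 + 24 = 165/7 ≈ 23.571)
N = 1 (N = 1**2 = 1)
j = -46/7 (j = -33/(-77) - 7/1 = -33*(-1/77) - 7*1 = 3/7 - 7 = -46/7 ≈ -6.5714)
H = 990/7 (H = (165/7)*6 = 990/7 ≈ 141.43)
H*j + c = (990/7)*(-46/7) + 142 = -45540/49 + 142 = -38582/49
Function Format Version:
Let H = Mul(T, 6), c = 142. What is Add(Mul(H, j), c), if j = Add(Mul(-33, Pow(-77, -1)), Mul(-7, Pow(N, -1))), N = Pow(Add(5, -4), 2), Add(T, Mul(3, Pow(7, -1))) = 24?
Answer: Rational(-38582, 49) ≈ -787.39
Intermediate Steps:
T = Rational(165, 7) (T = Add(Rational(-3, 7), 24) = Rational(165, 7) ≈ 23.571)
N = 1 (N = Pow(1, 2) = 1)
j = Rational(-46, 7) (j = Add(Mul(-33, Pow(-77, -1)), Mul(-7, Pow(1, -1))) = Add(Mul(-33, Rational(-1, 77)), Mul(-7, 1)) = Add(Rational(3, 7), -7) = Rational(-46, 7) ≈ -6.5714)
H = Rational(990, 7) (H = Mul(Rational(165, 7), 6) = Rational(990, 7) ≈ 141.43)
Add(Mul(H, j), c) = Add(Mul(Rational(990, 7), Rational(-46, 7)), 142) = Add(Rational(-45540, 49), 142) = Rational(-38582, 49)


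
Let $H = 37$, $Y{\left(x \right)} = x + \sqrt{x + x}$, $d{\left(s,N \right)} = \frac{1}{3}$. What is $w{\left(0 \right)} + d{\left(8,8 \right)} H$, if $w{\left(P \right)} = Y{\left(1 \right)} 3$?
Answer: $\frac{46}{3} + 3 \sqrt{2} \approx 19.576$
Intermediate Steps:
$d{\left(s,N \right)} = \frac{1}{3}$
$Y{\left(x \right)} = x + \sqrt{2} \sqrt{x}$ ($Y{\left(x \right)} = x + \sqrt{2 x} = x + \sqrt{2} \sqrt{x}$)
$w{\left(P \right)} = 3 + 3 \sqrt{2}$ ($w{\left(P \right)} = \left(1 + \sqrt{2} \sqrt{1}\right) 3 = \left(1 + \sqrt{2} \cdot 1\right) 3 = \left(1 + \sqrt{2}\right) 3 = 3 + 3 \sqrt{2}$)
$w{\left(0 \right)} + d{\left(8,8 \right)} H = \left(3 + 3 \sqrt{2}\right) + \frac{1}{3} \cdot 37 = \left(3 + 3 \sqrt{2}\right) + \frac{37}{3} = \frac{46}{3} + 3 \sqrt{2}$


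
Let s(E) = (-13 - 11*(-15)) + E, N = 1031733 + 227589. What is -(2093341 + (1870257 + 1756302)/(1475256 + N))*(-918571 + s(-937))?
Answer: 292376040180838494/151921 ≈ 1.9245e+12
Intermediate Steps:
N = 1259322
s(E) = 152 + E (s(E) = (-13 + 165) + E = 152 + E)
-(2093341 + (1870257 + 1756302)/(1475256 + N))*(-918571 + s(-937)) = -(2093341 + (1870257 + 1756302)/(1475256 + 1259322))*(-918571 + (152 - 937)) = -(2093341 + 3626559/2734578)*(-918571 - 785) = -(2093341 + 3626559*(1/2734578))*(-919356) = -(2093341 + 402951/303842)*(-919356) = -636045319073*(-919356)/303842 = -1*(-292376040180838494/151921) = 292376040180838494/151921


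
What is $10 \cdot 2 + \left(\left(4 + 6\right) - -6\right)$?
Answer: $36$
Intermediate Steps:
$10 \cdot 2 + \left(\left(4 + 6\right) - -6\right) = 20 + \left(10 + 6\right) = 20 + 16 = 36$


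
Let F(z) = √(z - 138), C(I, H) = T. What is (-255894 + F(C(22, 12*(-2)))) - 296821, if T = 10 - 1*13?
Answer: -552715 + I*√141 ≈ -5.5272e+5 + 11.874*I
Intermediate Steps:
T = -3 (T = 10 - 13 = -3)
C(I, H) = -3
F(z) = √(-138 + z)
(-255894 + F(C(22, 12*(-2)))) - 296821 = (-255894 + √(-138 - 3)) - 296821 = (-255894 + √(-141)) - 296821 = (-255894 + I*√141) - 296821 = -552715 + I*√141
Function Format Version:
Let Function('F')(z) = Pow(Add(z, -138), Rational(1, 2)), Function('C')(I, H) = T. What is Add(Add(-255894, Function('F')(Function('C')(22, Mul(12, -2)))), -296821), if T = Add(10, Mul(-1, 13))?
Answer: Add(-552715, Mul(I, Pow(141, Rational(1, 2)))) ≈ Add(-5.5272e+5, Mul(11.874, I))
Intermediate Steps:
T = -3 (T = Add(10, -13) = -3)
Function('C')(I, H) = -3
Function('F')(z) = Pow(Add(-138, z), Rational(1, 2))
Add(Add(-255894, Function('F')(Function('C')(22, Mul(12, -2)))), -296821) = Add(Add(-255894, Pow(Add(-138, -3), Rational(1, 2))), -296821) = Add(Add(-255894, Pow(-141, Rational(1, 2))), -296821) = Add(Add(-255894, Mul(I, Pow(141, Rational(1, 2)))), -296821) = Add(-552715, Mul(I, Pow(141, Rational(1, 2))))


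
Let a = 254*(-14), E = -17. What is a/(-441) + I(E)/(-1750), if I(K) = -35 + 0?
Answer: 25463/3150 ≈ 8.0835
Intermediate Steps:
I(K) = -35
a = -3556
a/(-441) + I(E)/(-1750) = -3556/(-441) - 35/(-1750) = -3556*(-1/441) - 35*(-1/1750) = 508/63 + 1/50 = 25463/3150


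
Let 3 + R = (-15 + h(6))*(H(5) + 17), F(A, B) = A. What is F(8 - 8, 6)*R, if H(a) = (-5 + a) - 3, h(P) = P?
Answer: 0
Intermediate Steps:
H(a) = -8 + a
R = -129 (R = -3 + (-15 + 6)*((-8 + 5) + 17) = -3 - 9*(-3 + 17) = -3 - 9*14 = -3 - 126 = -129)
F(8 - 8, 6)*R = (8 - 8)*(-129) = 0*(-129) = 0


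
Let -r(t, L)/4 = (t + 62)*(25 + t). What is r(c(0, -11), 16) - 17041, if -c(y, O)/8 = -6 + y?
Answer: -49161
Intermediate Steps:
c(y, O) = 48 - 8*y (c(y, O) = -8*(-6 + y) = 48 - 8*y)
r(t, L) = -4*(25 + t)*(62 + t) (r(t, L) = -4*(t + 62)*(25 + t) = -4*(62 + t)*(25 + t) = -4*(25 + t)*(62 + t))
r(c(0, -11), 16) - 17041 = (-6200 - 348*(48 - 8*0) - 4*(48 - 8*0)²) - 17041 = (-6200 - 348*(48 + 0) - 4*(48 + 0)²) - 17041 = (-6200 - 348*48 - 4*48²) - 17041 = (-6200 - 16704 - 4*2304) - 17041 = (-6200 - 16704 - 9216) - 17041 = -32120 - 17041 = -49161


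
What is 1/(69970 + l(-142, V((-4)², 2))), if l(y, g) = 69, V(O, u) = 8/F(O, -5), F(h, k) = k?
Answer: 1/70039 ≈ 1.4278e-5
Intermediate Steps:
V(O, u) = -8/5 (V(O, u) = 8/(-5) = 8*(-⅕) = -8/5)
1/(69970 + l(-142, V((-4)², 2))) = 1/(69970 + 69) = 1/70039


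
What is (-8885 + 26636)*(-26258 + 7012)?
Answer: -341635746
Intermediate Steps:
(-8885 + 26636)*(-26258 + 7012) = 17751*(-19246) = -341635746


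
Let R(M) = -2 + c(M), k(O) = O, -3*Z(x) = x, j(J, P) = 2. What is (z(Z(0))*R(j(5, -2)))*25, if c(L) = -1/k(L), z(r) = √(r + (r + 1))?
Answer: -125/2 ≈ -62.500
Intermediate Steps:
Z(x) = -x/3
z(r) = √(1 + 2*r) (z(r) = √(r + (1 + r)) = √(1 + 2*r))
c(L) = -1/L
R(M) = -2 - 1/M
(z(Z(0))*R(j(5, -2)))*25 = (√(1 + 2*(-⅓*0))*(-2 - 1/2))*25 = (√(1 + 2*0)*(-2 - 1*½))*25 = (√(1 + 0)*(-2 - ½))*25 = (√1*(-5/2))*25 = (1*(-5/2))*25 = -5/2*25 = -125/2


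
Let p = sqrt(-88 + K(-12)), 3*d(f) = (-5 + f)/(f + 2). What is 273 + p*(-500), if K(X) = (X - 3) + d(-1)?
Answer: 273 - 500*I*sqrt(105) ≈ 273.0 - 5123.5*I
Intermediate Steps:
d(f) = (-5 + f)/(3*(2 + f)) (d(f) = ((-5 + f)/(f + 2))/3 = ((-5 + f)/(2 + f))/3 = (-5 + f)/(3*(2 + f)))
K(X) = -5 + X (K(X) = (X - 3) + (-5 - 1)/(3*(2 - 1)) = (-3 + X) + (1/3)*(-6)/1 = (-3 + X) + (1/3)*1*(-6) = (-3 + X) - 2 = -5 + X)
p = I*sqrt(105) (p = sqrt(-88 + (-5 - 12)) = sqrt(-88 - 17) = sqrt(-105) = I*sqrt(105) ≈ 10.247*I)
273 + p*(-500) = 273 + (I*sqrt(105))*(-500) = 273 - 500*I*sqrt(105)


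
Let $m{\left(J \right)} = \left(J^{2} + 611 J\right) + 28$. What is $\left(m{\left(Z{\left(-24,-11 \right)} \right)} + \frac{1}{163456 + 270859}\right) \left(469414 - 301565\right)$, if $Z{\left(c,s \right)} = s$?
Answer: $- \frac{479094452026971}{434315} \approx -1.1031 \cdot 10^{9}$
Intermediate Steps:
$m{\left(J \right)} = 28 + J^{2} + 611 J$
$\left(m{\left(Z{\left(-24,-11 \right)} \right)} + \frac{1}{163456 + 270859}\right) \left(469414 - 301565\right) = \left(\left(28 + \left(-11\right)^{2} + 611 \left(-11\right)\right) + \frac{1}{163456 + 270859}\right) \left(469414 - 301565\right) = \left(\left(28 + 121 - 6721\right) + \frac{1}{434315}\right) 167849 = \left(-6572 + \frac{1}{434315}\right) 167849 = \left(- \frac{2854318179}{434315}\right) 167849 = - \frac{479094452026971}{434315}$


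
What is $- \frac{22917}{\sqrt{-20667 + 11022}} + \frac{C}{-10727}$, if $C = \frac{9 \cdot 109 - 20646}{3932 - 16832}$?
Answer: $- \frac{1311}{9225220} + \frac{7639 i \sqrt{9645}}{3215} \approx -0.00014211 + 233.35 i$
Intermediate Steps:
$C = \frac{1311}{860}$ ($C = \frac{981 - 20646}{-12900} = \left(-19665\right) \left(- \frac{1}{12900}\right) = \frac{1311}{860} \approx 1.5244$)
$- \frac{22917}{\sqrt{-20667 + 11022}} + \frac{C}{-10727} = - \frac{22917}{\sqrt{-20667 + 11022}} + \frac{1311}{860 \left(-10727\right)} = - \frac{22917}{\sqrt{-9645}} + \frac{1311}{860} \left(- \frac{1}{10727}\right) = - \frac{22917}{i \sqrt{9645}} - \frac{1311}{9225220} = - 22917 \left(- \frac{i \sqrt{9645}}{9645}\right) - \frac{1311}{9225220} = \frac{7639 i \sqrt{9645}}{3215} - \frac{1311}{9225220} = - \frac{1311}{9225220} + \frac{7639 i \sqrt{9645}}{3215}$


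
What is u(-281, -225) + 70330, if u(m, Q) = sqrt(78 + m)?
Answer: 70330 + I*sqrt(203) ≈ 70330.0 + 14.248*I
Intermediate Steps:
u(-281, -225) + 70330 = sqrt(78 - 281) + 70330 = sqrt(-203) + 70330 = I*sqrt(203) + 70330 = 70330 + I*sqrt(203)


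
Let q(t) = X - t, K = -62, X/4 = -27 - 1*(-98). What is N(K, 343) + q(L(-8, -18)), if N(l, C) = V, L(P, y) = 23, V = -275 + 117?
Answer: 103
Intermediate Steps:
X = 284 (X = 4*(-27 - 1*(-98)) = 4*(-27 + 98) = 4*71 = 284)
V = -158
N(l, C) = -158
q(t) = 284 - t
N(K, 343) + q(L(-8, -18)) = -158 + (284 - 1*23) = -158 + (284 - 23) = -158 + 261 = 103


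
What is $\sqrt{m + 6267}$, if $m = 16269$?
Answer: $6 \sqrt{626} \approx 150.12$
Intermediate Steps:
$\sqrt{m + 6267} = \sqrt{16269 + 6267} = \sqrt{22536} = 6 \sqrt{626}$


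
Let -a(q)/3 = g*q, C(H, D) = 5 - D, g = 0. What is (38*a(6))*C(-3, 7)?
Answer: 0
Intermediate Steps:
a(q) = 0 (a(q) = -0*q = -3*0 = 0)
(38*a(6))*C(-3, 7) = (38*0)*(5 - 1*7) = 0*(5 - 7) = 0*(-2) = 0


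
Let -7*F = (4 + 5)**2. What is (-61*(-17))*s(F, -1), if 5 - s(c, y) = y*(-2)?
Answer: 3111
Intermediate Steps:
F = -81/7 (F = -(4 + 5)**2/7 = -1/7*9**2 = -1/7*81 = -81/7 ≈ -11.571)
s(c, y) = 5 + 2*y (s(c, y) = 5 - y*(-2) = 5 - (-2)*y = 5 + 2*y)
(-61*(-17))*s(F, -1) = (-61*(-17))*(5 + 2*(-1)) = 1037*(5 - 2) = 1037*3 = 3111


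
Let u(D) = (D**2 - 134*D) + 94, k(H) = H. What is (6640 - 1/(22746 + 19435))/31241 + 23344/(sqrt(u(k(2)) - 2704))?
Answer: 280081839/1317776621 - 11672*I*sqrt(2874)/1437 ≈ 0.21254 - 435.44*I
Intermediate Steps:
u(D) = 94 + D**2 - 134*D
(6640 - 1/(22746 + 19435))/31241 + 23344/(sqrt(u(k(2)) - 2704)) = (6640 - 1/(22746 + 19435))/31241 + 23344/(sqrt((94 + 2**2 - 134*2) - 2704)) = (6640 - 1/42181)*(1/31241) + 23344/(sqrt((94 + 4 - 268) - 2704)) = (6640 - 1*1/42181)*(1/31241) + 23344/(sqrt(-170 - 2704)) = (6640 - 1/42181)*(1/31241) + 23344/(sqrt(-2874)) = (280081839/42181)*(1/31241) + 23344/((I*sqrt(2874))) = 280081839/1317776621 + 23344*(-I*sqrt(2874)/2874) = 280081839/1317776621 - 11672*I*sqrt(2874)/1437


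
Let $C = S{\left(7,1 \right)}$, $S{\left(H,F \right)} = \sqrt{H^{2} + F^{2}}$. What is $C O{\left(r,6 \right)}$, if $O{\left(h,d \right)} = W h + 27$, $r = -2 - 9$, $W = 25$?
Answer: $- 1240 \sqrt{2} \approx -1753.6$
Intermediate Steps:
$r = -11$ ($r = -2 - 9 = -11$)
$O{\left(h,d \right)} = 27 + 25 h$ ($O{\left(h,d \right)} = 25 h + 27 = 27 + 25 h$)
$S{\left(H,F \right)} = \sqrt{F^{2} + H^{2}}$
$C = 5 \sqrt{2}$ ($C = \sqrt{1^{2} + 7^{2}} = \sqrt{1 + 49} = \sqrt{50} = 5 \sqrt{2} \approx 7.0711$)
$C O{\left(r,6 \right)} = 5 \sqrt{2} \left(27 + 25 \left(-11\right)\right) = 5 \sqrt{2} \left(27 - 275\right) = 5 \sqrt{2} \left(-248\right) = - 1240 \sqrt{2}$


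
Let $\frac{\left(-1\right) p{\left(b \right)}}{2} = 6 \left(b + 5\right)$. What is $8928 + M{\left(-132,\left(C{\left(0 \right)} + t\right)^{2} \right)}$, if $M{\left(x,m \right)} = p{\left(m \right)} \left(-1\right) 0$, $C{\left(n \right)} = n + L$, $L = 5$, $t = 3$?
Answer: $8928$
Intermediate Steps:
$C{\left(n \right)} = 5 + n$ ($C{\left(n \right)} = n + 5 = 5 + n$)
$p{\left(b \right)} = -60 - 12 b$ ($p{\left(b \right)} = - 2 \cdot 6 \left(b + 5\right) = - 2 \cdot 6 \left(5 + b\right) = - 2 \left(30 + 6 b\right) = -60 - 12 b$)
$M{\left(x,m \right)} = 0$ ($M{\left(x,m \right)} = \left(-60 - 12 m\right) \left(-1\right) 0 = \left(60 + 12 m\right) 0 = 0$)
$8928 + M{\left(-132,\left(C{\left(0 \right)} + t\right)^{2} \right)} = 8928 + 0 = 8928$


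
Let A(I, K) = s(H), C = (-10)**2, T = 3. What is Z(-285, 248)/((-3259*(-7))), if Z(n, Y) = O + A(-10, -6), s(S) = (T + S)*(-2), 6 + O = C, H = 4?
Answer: 80/22813 ≈ 0.0035068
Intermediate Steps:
C = 100
O = 94 (O = -6 + 100 = 94)
s(S) = -6 - 2*S (s(S) = (3 + S)*(-2) = -6 - 2*S)
A(I, K) = -14 (A(I, K) = -6 - 2*4 = -6 - 8 = -14)
Z(n, Y) = 80 (Z(n, Y) = 94 - 14 = 80)
Z(-285, 248)/((-3259*(-7))) = 80/((-3259*(-7))) = 80/22813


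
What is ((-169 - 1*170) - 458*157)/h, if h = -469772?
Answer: 72245/469772 ≈ 0.15379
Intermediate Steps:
((-169 - 1*170) - 458*157)/h = ((-169 - 1*170) - 458*157)/(-469772) = ((-169 - 170) - 71906)*(-1/469772) = (-339 - 71906)*(-1/469772) = -72245*(-1/469772) = 72245/469772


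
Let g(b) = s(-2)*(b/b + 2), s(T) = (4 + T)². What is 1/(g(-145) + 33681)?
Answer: 1/33693 ≈ 2.9680e-5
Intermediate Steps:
g(b) = 12 (g(b) = (4 - 2)²*(b/b + 2) = 2²*(1 + 2) = 4*3 = 12)
1/(g(-145) + 33681) = 1/(12 + 33681) = 1/33693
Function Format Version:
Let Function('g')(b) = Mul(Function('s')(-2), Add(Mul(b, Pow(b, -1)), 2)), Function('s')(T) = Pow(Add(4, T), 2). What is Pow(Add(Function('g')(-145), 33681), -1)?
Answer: Rational(1, 33693) ≈ 2.9680e-5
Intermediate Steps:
Function('g')(b) = 12 (Function('g')(b) = Mul(Pow(Add(4, -2), 2), Add(Mul(b, Pow(b, -1)), 2)) = Mul(Pow(2, 2), Add(1, 2)) = Mul(4, 3) = 12)
Pow(Add(Function('g')(-145), 33681), -1) = Pow(Add(12, 33681), -1) = Pow(33693, -1) = Rational(1, 33693)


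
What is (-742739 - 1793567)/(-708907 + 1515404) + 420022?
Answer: 338743946628/806497 ≈ 4.2002e+5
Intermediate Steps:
(-742739 - 1793567)/(-708907 + 1515404) + 420022 = -2536306/806497 + 420022 = 338743946628/806497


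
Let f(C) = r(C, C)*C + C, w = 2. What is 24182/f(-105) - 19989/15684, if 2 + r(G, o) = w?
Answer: -127123111/548940 ≈ -231.58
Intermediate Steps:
r(G, o) = 0 (r(G, o) = -2 + 2 = 0)
f(C) = C (f(C) = 0*C + C = 0 + C = C)
24182/f(-105) - 19989/15684 = 24182/(-105) - 19989/15684 = 24182*(-1/105) - 19989*1/15684 = -24182/105 - 6663/5228 = -127123111/548940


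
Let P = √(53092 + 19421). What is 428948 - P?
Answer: 428948 - 3*√8057 ≈ 4.2868e+5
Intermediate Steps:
P = 3*√8057 (P = √72513 = 3*√8057 ≈ 269.28)
428948 - P = 428948 - 3*√8057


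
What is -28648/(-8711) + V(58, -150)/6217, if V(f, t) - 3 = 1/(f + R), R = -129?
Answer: 12647274468/3845096377 ≈ 3.2892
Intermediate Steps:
V(f, t) = 3 + 1/(-129 + f) (V(f, t) = 3 + 1/(f - 129) = 3 + 1/(-129 + f))
-28648/(-8711) + V(58, -150)/6217 = -28648/(-8711) + ((-386 + 3*58)/(-129 + 58))/6217 = -28648*(-1/8711) + ((-386 + 174)/(-71))*(1/6217) = 28648/8711 - 1/71*(-212)*(1/6217) = 28648/8711 + (212/71)*(1/6217) = 28648/8711 + 212/441407 = 12647274468/3845096377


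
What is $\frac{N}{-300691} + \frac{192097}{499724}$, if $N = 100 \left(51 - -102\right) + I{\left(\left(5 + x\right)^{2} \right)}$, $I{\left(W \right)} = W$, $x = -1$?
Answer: $\frac{50108066243}{150262509284} \approx 0.33347$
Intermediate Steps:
$N = 15316$ ($N = 100 \left(51 - -102\right) + \left(5 - 1\right)^{2} = 100 \left(51 + 102\right) + 4^{2} = 100 \cdot 153 + 16 = 15300 + 16 = 15316$)
$\frac{N}{-300691} + \frac{192097}{499724} = \frac{15316}{-300691} + \frac{192097}{499724} = 15316 \left(- \frac{1}{300691}\right) + 192097 \cdot \frac{1}{499724} = - \frac{15316}{300691} + \frac{192097}{499724} = \frac{50108066243}{150262509284}$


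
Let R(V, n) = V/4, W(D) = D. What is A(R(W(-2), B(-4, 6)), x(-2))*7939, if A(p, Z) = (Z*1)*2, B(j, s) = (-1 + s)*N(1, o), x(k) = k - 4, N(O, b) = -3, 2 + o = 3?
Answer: -95268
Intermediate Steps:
o = 1 (o = -2 + 3 = 1)
x(k) = -4 + k
B(j, s) = 3 - 3*s (B(j, s) = (-1 + s)*(-3) = 3 - 3*s)
R(V, n) = V/4 (R(V, n) = V*(1/4) = V/4)
A(p, Z) = 2*Z (A(p, Z) = Z*2 = 2*Z)
A(R(W(-2), B(-4, 6)), x(-2))*7939 = (2*(-4 - 2))*7939 = (2*(-6))*7939 = -12*7939 = -95268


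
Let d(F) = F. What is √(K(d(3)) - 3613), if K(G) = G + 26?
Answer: 16*I*√14 ≈ 59.867*I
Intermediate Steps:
K(G) = 26 + G
√(K(d(3)) - 3613) = √((26 + 3) - 3613) = √(29 - 3613) = √(-3584) = 16*I*√14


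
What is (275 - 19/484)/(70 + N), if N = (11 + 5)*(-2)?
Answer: 133081/18392 ≈ 7.2358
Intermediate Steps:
N = -32 (N = 16*(-2) = -32)
(275 - 19/484)/(70 + N) = (275 - 19/484)/(70 - 32) = (275 - 19*1/484)/38 = (275 - 19/484)*(1/38) = (133081/484)*(1/38) = 133081/18392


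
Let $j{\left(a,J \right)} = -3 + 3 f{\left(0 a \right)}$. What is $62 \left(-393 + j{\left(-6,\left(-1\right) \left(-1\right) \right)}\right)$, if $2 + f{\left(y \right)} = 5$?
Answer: $-23994$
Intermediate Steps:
$f{\left(y \right)} = 3$ ($f{\left(y \right)} = -2 + 5 = 3$)
$j{\left(a,J \right)} = 6$ ($j{\left(a,J \right)} = -3 + 3 \cdot 3 = -3 + 9 = 6$)
$62 \left(-393 + j{\left(-6,\left(-1\right) \left(-1\right) \right)}\right) = 62 \left(-393 + 6\right) = 62 \left(-387\right) = -23994$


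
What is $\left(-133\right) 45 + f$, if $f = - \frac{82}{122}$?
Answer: $- \frac{365126}{61} \approx -5985.7$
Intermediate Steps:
$f = - \frac{41}{61}$ ($f = \left(-82\right) \frac{1}{122} = - \frac{41}{61} \approx -0.67213$)
$\left(-133\right) 45 + f = \left(-133\right) 45 - \frac{41}{61} = -5985 - \frac{41}{61} = - \frac{365126}{61}$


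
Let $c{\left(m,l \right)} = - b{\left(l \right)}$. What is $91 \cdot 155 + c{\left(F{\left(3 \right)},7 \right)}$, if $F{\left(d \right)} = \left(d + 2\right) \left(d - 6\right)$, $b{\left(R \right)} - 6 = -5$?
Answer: $14104$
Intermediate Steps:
$b{\left(R \right)} = 1$ ($b{\left(R \right)} = 6 - 5 = 1$)
$F{\left(d \right)} = \left(-6 + d\right) \left(2 + d\right)$ ($F{\left(d \right)} = \left(2 + d\right) \left(d - 6\right) = \left(2 + d\right) \left(-6 + d\right) = \left(-6 + d\right) \left(2 + d\right)$)
$c{\left(m,l \right)} = -1$ ($c{\left(m,l \right)} = \left(-1\right) 1 = -1$)
$91 \cdot 155 + c{\left(F{\left(3 \right)},7 \right)} = 91 \cdot 155 - 1 = 14105 - 1 = 14104$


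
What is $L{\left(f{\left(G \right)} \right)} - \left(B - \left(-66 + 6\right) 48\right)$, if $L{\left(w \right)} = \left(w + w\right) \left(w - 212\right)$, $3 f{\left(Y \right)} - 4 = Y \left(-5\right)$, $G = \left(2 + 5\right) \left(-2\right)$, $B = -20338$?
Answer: $\frac{73946}{9} \approx 8216.2$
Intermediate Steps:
$G = -14$ ($G = 7 \left(-2\right) = -14$)
$f{\left(Y \right)} = \frac{4}{3} - \frac{5 Y}{3}$ ($f{\left(Y \right)} = \frac{4}{3} + \frac{Y \left(-5\right)}{3} = \frac{4}{3} + \frac{\left(-5\right) Y}{3} = \frac{4}{3} - \frac{5 Y}{3}$)
$L{\left(w \right)} = 2 w \left(-212 + w\right)$
$L{\left(f{\left(G \right)} \right)} - \left(B - \left(-66 + 6\right) 48\right) = 2 \left(\frac{4}{3} - - \frac{70}{3}\right) \left(-212 + \left(\frac{4}{3} - - \frac{70}{3}\right)\right) + \left(\left(-66 + 6\right) 48 - -20338\right) = 2 \left(\frac{4}{3} + \frac{70}{3}\right) \left(-212 + \left(\frac{4}{3} + \frac{70}{3}\right)\right) + \left(\left(-60\right) 48 + 20338\right) = 2 \cdot \frac{74}{3} \left(-212 + \frac{74}{3}\right) + \left(-2880 + 20338\right) = 2 \cdot \frac{74}{3} \left(- \frac{562}{3}\right) + 17458 = - \frac{83176}{9} + 17458 = \frac{73946}{9}$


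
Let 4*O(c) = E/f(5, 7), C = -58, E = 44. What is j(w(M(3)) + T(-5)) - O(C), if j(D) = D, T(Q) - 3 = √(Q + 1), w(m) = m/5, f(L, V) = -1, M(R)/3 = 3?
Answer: 79/5 + 2*I ≈ 15.8 + 2.0*I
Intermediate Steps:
M(R) = 9 (M(R) = 3*3 = 9)
w(m) = m/5 (w(m) = m*(⅕) = m/5)
T(Q) = 3 + √(1 + Q) (T(Q) = 3 + √(Q + 1) = 3 + √(1 + Q))
O(c) = -11 (O(c) = (44/(-1))/4 = (44*(-1))/4 = (¼)*(-44) = -11)
j(w(M(3)) + T(-5)) - O(C) = ((⅕)*9 + (3 + √(1 - 5))) - 1*(-11) = (9/5 + (3 + √(-4))) + 11 = (9/5 + (3 + 2*I)) + 11 = (24/5 + 2*I) + 11 = 79/5 + 2*I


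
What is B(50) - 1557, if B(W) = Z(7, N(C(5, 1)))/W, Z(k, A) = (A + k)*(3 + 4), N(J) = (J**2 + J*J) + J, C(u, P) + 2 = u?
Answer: -38827/25 ≈ -1553.1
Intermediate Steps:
C(u, P) = -2 + u
N(J) = J + 2*J**2 (N(J) = (J**2 + J**2) + J = 2*J**2 + J = J + 2*J**2)
Z(k, A) = 7*A + 7*k (Z(k, A) = (A + k)*7 = 7*A + 7*k)
B(W) = 196/W (B(W) = (7*((-2 + 5)*(1 + 2*(-2 + 5))) + 7*7)/W = (7*(3*(1 + 2*3)) + 49)/W = (7*(3*(1 + 6)) + 49)/W = (7*(3*7) + 49)/W = (7*21 + 49)/W = (147 + 49)/W = 196/W)
B(50) - 1557 = 196/50 - 1557 = 196*(1/50) - 1557 = 98/25 - 1557 = -38827/25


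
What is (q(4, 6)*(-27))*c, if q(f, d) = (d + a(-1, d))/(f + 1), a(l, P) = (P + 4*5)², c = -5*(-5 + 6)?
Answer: 18414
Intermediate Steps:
c = -5 (c = -5*1 = -5)
a(l, P) = (20 + P)² (a(l, P) = (P + 20)² = (20 + P)²)
q(f, d) = (d + (20 + d)²)/(1 + f) (q(f, d) = (d + (20 + d)²)/(f + 1) = (d + (20 + d)²)/(1 + f))
(q(4, 6)*(-27))*c = (((6 + (20 + 6)²)/(1 + 4))*(-27))*(-5) = (((6 + 26²)/5)*(-27))*(-5) = (((6 + 676)/5)*(-27))*(-5) = (((⅕)*682)*(-27))*(-5) = ((682/5)*(-27))*(-5) = -18414/5*(-5) = 18414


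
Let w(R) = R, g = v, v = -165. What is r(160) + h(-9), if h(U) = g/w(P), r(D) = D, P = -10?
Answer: 353/2 ≈ 176.50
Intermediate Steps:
g = -165
h(U) = 33/2 (h(U) = -165/(-10) = -165*(-⅒) = 33/2)
r(160) + h(-9) = 160 + 33/2 = 353/2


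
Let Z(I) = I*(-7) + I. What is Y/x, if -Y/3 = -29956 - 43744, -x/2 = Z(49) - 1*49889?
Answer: 1650/749 ≈ 2.2029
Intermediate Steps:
Z(I) = -6*I (Z(I) = -7*I + I = -6*I)
x = 100366 (x = -2*(-6*49 - 1*49889) = -2*(-294 - 49889) = -2*(-50183) = 100366)
Y = 221100 (Y = -3*(-29956 - 43744) = -3*(-73700) = 221100)
Y/x = 221100/100366 = 221100*(1/100366) = 1650/749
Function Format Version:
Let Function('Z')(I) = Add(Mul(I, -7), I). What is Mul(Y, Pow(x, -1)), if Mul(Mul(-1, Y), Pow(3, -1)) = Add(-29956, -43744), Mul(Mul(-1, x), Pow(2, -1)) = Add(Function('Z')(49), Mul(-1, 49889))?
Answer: Rational(1650, 749) ≈ 2.2029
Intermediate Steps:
Function('Z')(I) = Mul(-6, I) (Function('Z')(I) = Add(Mul(-7, I), I) = Mul(-6, I))
x = 100366 (x = Mul(-2, Add(Mul(-6, 49), Mul(-1, 49889))) = Mul(-2, Add(-294, -49889)) = Mul(-2, -50183) = 100366)
Y = 221100 (Y = Mul(-3, Add(-29956, -43744)) = Mul(-3, -73700) = 221100)
Mul(Y, Pow(x, -1)) = Mul(221100, Pow(100366, -1)) = Mul(221100, Rational(1, 100366)) = Rational(1650, 749)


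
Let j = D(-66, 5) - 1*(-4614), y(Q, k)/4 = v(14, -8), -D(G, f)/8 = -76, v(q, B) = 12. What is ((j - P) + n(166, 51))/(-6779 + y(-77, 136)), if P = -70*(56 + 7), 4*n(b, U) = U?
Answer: -38579/26924 ≈ -1.4329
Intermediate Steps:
D(G, f) = 608 (D(G, f) = -8*(-76) = 608)
y(Q, k) = 48 (y(Q, k) = 4*12 = 48)
j = 5222 (j = 608 - 1*(-4614) = 608 + 4614 = 5222)
n(b, U) = U/4
P = -4410 (P = -70*63 = -4410)
((j - P) + n(166, 51))/(-6779 + y(-77, 136)) = ((5222 - 1*(-4410)) + (¼)*51)/(-6779 + 48) = ((5222 + 4410) + 51/4)/(-6731) = (9632 + 51/4)*(-1/6731) = (38579/4)*(-1/6731) = -38579/26924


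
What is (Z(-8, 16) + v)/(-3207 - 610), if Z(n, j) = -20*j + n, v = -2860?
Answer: 3188/3817 ≈ 0.83521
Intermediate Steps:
Z(n, j) = n - 20*j
(Z(-8, 16) + v)/(-3207 - 610) = ((-8 - 20*16) - 2860)/(-3207 - 610) = ((-8 - 320) - 2860)/(-3817) = (-328 - 2860)*(-1/3817) = -3188*(-1/3817) = 3188/3817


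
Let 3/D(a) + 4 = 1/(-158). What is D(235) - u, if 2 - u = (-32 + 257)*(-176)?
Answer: -8356180/211 ≈ -39603.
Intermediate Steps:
D(a) = -158/211 (D(a) = 3/(-4 + 1/(-158)) = 3/(-4 - 1/158) = 3/(-633/158) = 3*(-158/633) = -158/211)
u = 39602 (u = 2 - (-32 + 257)*(-176) = 2 - 225*(-176) = 2 - 1*(-39600) = 2 + 39600 = 39602)
D(235) - u = -158/211 - 1*39602 = -158/211 - 39602 = -8356180/211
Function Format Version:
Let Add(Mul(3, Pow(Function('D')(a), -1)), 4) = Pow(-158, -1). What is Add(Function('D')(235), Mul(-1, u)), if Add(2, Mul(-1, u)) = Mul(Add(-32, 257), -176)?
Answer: Rational(-8356180, 211) ≈ -39603.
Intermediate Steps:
Function('D')(a) = Rational(-158, 211) (Function('D')(a) = Mul(3, Pow(Add(-4, Pow(-158, -1)), -1)) = Mul(3, Pow(Add(-4, Rational(-1, 158)), -1)) = Mul(3, Pow(Rational(-633, 158), -1)) = Mul(3, Rational(-158, 633)) = Rational(-158, 211))
u = 39602 (u = Add(2, Mul(-1, Mul(Add(-32, 257), -176))) = Add(2, Mul(-1, Mul(225, -176))) = Add(2, Mul(-1, -39600)) = Add(2, 39600) = 39602)
Add(Function('D')(235), Mul(-1, u)) = Add(Rational(-158, 211), Mul(-1, 39602)) = Add(Rational(-158, 211), -39602) = Rational(-8356180, 211)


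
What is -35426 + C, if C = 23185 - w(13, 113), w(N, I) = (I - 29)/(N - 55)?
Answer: -12239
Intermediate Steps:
w(N, I) = (-29 + I)/(-55 + N)
C = 23187 (C = 23185 - (-29 + 113)/(-55 + 13) = 23185 - 84/(-42) = 23185 - (-1)*84/42 = 23185 - 1*(-2) = 23185 + 2 = 23187)
-35426 + C = -35426 + 23187 = -12239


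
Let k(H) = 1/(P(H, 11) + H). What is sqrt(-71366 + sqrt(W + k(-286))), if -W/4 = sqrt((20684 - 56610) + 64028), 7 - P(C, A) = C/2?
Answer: sqrt(-82499096 + 17*sqrt(34)*sqrt(-1 - 544*sqrt(28102)))/34 ≈ 0.048466 + 267.14*I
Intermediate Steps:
P(C, A) = 7 - C/2
k(H) = 1/(7 + H/2) (k(H) = 1/((7 - H/2) + H) = 1/(7 + H/2))
W = -4*sqrt(28102) (W = -4*sqrt((20684 - 56610) + 64028) = -4*sqrt(-35926 + 64028) = -4*sqrt(28102) ≈ -670.55)
sqrt(-71366 + sqrt(W + k(-286))) = sqrt(-71366 + sqrt(-4*sqrt(28102) + 2/(14 - 286))) = sqrt(-71366 + sqrt(-4*sqrt(28102) + 2/(-272))) = sqrt(-71366 + sqrt(-4*sqrt(28102) + 2*(-1/272))) = sqrt(-71366 + sqrt(-4*sqrt(28102) - 1/136)) = sqrt(-71366 + sqrt(-1/136 - 4*sqrt(28102)))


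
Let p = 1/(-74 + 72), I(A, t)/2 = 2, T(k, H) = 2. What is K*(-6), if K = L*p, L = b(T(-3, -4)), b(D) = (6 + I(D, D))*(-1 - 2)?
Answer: -90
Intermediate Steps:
I(A, t) = 4 (I(A, t) = 2*2 = 4)
p = -1/2 (p = 1/(-2) = -1/2 ≈ -0.50000)
b(D) = -30 (b(D) = (6 + 4)*(-1 - 2) = 10*(-3) = -30)
L = -30
K = 15 (K = -30*(-1/2) = 15)
K*(-6) = 15*(-6) = -90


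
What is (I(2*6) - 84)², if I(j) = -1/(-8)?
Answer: 450241/64 ≈ 7035.0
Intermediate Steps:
I(j) = ⅛ (I(j) = -1*(-⅛) = ⅛)
(I(2*6) - 84)² = (⅛ - 84)² = (-671/8)² = 450241/64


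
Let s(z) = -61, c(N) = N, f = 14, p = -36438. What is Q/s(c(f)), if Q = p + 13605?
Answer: 22833/61 ≈ 374.31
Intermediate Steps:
Q = -22833 (Q = -36438 + 13605 = -22833)
Q/s(c(f)) = -22833/(-61) = -22833*(-1/61) = 22833/61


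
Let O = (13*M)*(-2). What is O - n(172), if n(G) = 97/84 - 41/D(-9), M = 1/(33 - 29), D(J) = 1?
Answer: 2801/84 ≈ 33.345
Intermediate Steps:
M = ¼ (M = 1/4 = ¼ ≈ 0.25000)
O = -13/2 (O = (13*(¼))*(-2) = (13/4)*(-2) = -13/2 ≈ -6.5000)
n(G) = -3347/84 (n(G) = 97/84 - 41/1 = 97*(1/84) - 41*1 = 97/84 - 41 = -3347/84)
O - n(172) = -13/2 - 1*(-3347/84) = -13/2 + 3347/84 = 2801/84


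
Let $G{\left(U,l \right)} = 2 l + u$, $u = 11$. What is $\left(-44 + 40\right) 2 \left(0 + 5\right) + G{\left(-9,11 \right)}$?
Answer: $-7$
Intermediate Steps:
$G{\left(U,l \right)} = 11 + 2 l$ ($G{\left(U,l \right)} = 2 l + 11 = 11 + 2 l$)
$\left(-44 + 40\right) 2 \left(0 + 5\right) + G{\left(-9,11 \right)} = \left(-44 + 40\right) 2 \left(0 + 5\right) + \left(11 + 2 \cdot 11\right) = - 4 \cdot 2 \cdot 5 + \left(11 + 22\right) = \left(-4\right) 10 + 33 = -40 + 33 = -7$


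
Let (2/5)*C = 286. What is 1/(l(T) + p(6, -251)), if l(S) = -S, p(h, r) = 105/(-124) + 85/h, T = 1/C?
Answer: 265980/3542453 ≈ 0.075084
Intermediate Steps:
C = 715 (C = (5/2)*286 = 715)
T = 1/715 ≈ 0.0013986
p(h, r) = -105/124 + 85/h (p(h, r) = 105*(-1/124) + 85/h = -105/124 + 85/h)
1/(l(T) + p(6, -251)) = 1/(-1*1/715 + (-105/124 + 85/6)) = 1/(-1/715 + (-105/124 + 85*(⅙))) = 1/(-1/715 + (-105/124 + 85/6)) = 1/(-1/715 + 4955/372) = 1/(3542453/265980) = 265980/3542453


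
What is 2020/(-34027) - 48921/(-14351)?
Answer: 1635645847/488321477 ≈ 3.3495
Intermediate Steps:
2020/(-34027) - 48921/(-14351) = 2020*(-1/34027) - 48921*(-1/14351) = -2020/34027 + 48921/14351 = 1635645847/488321477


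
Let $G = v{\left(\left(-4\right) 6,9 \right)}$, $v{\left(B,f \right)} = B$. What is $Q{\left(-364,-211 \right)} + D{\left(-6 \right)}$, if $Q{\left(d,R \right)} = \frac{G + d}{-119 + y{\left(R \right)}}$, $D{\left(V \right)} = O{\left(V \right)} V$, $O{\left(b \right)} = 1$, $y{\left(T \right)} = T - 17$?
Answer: $- \frac{1694}{347} \approx -4.8818$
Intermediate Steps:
$y{\left(T \right)} = -17 + T$
$G = -24$ ($G = \left(-4\right) 6 = -24$)
$D{\left(V \right)} = V$ ($D{\left(V \right)} = 1 V = V$)
$Q{\left(d,R \right)} = \frac{-24 + d}{-136 + R}$ ($Q{\left(d,R \right)} = \frac{-24 + d}{-119 + \left(-17 + R\right)} = \frac{-24 + d}{-136 + R}$)
$Q{\left(-364,-211 \right)} + D{\left(-6 \right)} = \frac{-24 - 364}{-136 - 211} - 6 = \frac{1}{-347} \left(-388\right) - 6 = \left(- \frac{1}{347}\right) \left(-388\right) - 6 = \frac{388}{347} - 6 = - \frac{1694}{347}$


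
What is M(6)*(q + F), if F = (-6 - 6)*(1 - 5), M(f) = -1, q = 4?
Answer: -52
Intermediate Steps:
F = 48 (F = -12*(-4) = 48)
M(6)*(q + F) = -(4 + 48) = -1*52 = -52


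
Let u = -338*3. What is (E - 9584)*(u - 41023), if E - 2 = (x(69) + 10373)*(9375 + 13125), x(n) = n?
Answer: -9875980166466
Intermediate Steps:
u = -1014
E = 234945002 (E = 2 + (69 + 10373)*(9375 + 13125) = 2 + 10442*22500 = 2 + 234945000 = 234945002)
(E - 9584)*(u - 41023) = (234945002 - 9584)*(-1014 - 41023) = 234935418*(-42037) = -9875980166466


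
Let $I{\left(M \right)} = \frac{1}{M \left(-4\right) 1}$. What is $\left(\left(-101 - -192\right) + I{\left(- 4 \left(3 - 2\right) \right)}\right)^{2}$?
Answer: $\frac{2122849}{256} \approx 8292.4$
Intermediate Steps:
$I{\left(M \right)} = - \frac{1}{4 M}$ ($I{\left(M \right)} = \frac{1}{- 4 M 1} = \frac{1}{\left(-4\right) M} = - \frac{1}{4 M}$)
$\left(\left(-101 - -192\right) + I{\left(- 4 \left(3 - 2\right) \right)}\right)^{2} = \left(\left(-101 - -192\right) - \frac{1}{4 \left(- 4 \left(3 - 2\right)\right)}\right)^{2} = \left(\left(-101 + 192\right) - \frac{1}{4 \left(\left(-4\right) 1\right)}\right)^{2} = \left(91 - \frac{1}{4 \left(-4\right)}\right)^{2} = \left(91 - - \frac{1}{16}\right)^{2} = \left(91 + \frac{1}{16}\right)^{2} = \left(\frac{1457}{16}\right)^{2} = \frac{2122849}{256}$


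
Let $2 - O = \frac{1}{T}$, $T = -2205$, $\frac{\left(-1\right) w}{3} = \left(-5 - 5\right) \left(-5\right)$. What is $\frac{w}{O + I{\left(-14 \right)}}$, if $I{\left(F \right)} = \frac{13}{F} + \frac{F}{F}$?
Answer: $- \frac{661500}{9137} \approx -72.398$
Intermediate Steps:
$w = -150$ ($w = - 3 \left(-5 - 5\right) \left(-5\right) = - 3 \left(\left(-10\right) \left(-5\right)\right) = \left(-3\right) 50 = -150$)
$I{\left(F \right)} = 1 + \frac{13}{F}$ ($I{\left(F \right)} = \frac{13}{F} + 1 = 1 + \frac{13}{F}$)
$O = \frac{4411}{2205}$ ($O = 2 - \frac{1}{-2205} = 2 - - \frac{1}{2205} = 2 + \frac{1}{2205} = \frac{4411}{2205} \approx 2.0005$)
$\frac{w}{O + I{\left(-14 \right)}} = - \frac{150}{\frac{4411}{2205} + \frac{13 - 14}{-14}} = - \frac{150}{\frac{4411}{2205} - - \frac{1}{14}} = - \frac{150}{\frac{4411}{2205} + \frac{1}{14}} = - \frac{150}{\frac{9137}{4410}} = \left(-150\right) \frac{4410}{9137} = - \frac{661500}{9137}$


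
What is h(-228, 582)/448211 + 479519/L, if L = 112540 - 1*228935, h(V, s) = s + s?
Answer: -214790206729/52169519345 ≈ -4.1172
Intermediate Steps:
h(V, s) = 2*s
L = -116395 (L = 112540 - 228935 = -116395)
h(-228, 582)/448211 + 479519/L = (2*582)/448211 + 479519/(-116395) = 1164*(1/448211) + 479519*(-1/116395) = 1164/448211 - 479519/116395 = -214790206729/52169519345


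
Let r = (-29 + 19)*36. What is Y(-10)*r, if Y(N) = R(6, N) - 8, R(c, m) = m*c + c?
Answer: 22320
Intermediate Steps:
r = -360 (r = -10*36 = -360)
R(c, m) = c + c*m (R(c, m) = c*m + c = c + c*m)
Y(N) = -2 + 6*N (Y(N) = 6*(1 + N) - 8 = (6 + 6*N) - 8 = -2 + 6*N)
Y(-10)*r = (-2 + 6*(-10))*(-360) = (-2 - 60)*(-360) = -62*(-360) = 22320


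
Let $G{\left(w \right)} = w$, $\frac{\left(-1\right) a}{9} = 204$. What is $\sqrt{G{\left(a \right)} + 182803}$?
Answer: $\sqrt{180967} \approx 425.4$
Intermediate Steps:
$a = -1836$ ($a = \left(-9\right) 204 = -1836$)
$\sqrt{G{\left(a \right)} + 182803} = \sqrt{-1836 + 182803} = \sqrt{180967}$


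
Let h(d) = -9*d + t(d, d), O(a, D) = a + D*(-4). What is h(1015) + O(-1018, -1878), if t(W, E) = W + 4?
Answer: -1622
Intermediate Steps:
O(a, D) = a - 4*D
t(W, E) = 4 + W
h(d) = 4 - 8*d (h(d) = -9*d + (4 + d) = 4 - 8*d)
h(1015) + O(-1018, -1878) = (4 - 8*1015) + (-1018 - 4*(-1878)) = (4 - 8120) + (-1018 + 7512) = -8116 + 6494 = -1622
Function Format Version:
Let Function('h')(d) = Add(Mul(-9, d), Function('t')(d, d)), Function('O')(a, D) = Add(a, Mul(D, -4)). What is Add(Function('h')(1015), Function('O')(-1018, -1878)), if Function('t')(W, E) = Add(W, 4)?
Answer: -1622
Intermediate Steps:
Function('O')(a, D) = Add(a, Mul(-4, D))
Function('t')(W, E) = Add(4, W)
Function('h')(d) = Add(4, Mul(-8, d)) (Function('h')(d) = Add(Mul(-9, d), Add(4, d)) = Add(4, Mul(-8, d)))
Add(Function('h')(1015), Function('O')(-1018, -1878)) = Add(Add(4, Mul(-8, 1015)), Add(-1018, Mul(-4, -1878))) = Add(Add(4, -8120), Add(-1018, 7512)) = Add(-8116, 6494) = -1622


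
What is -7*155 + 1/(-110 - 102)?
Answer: -230021/212 ≈ -1085.0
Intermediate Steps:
-7*155 + 1/(-110 - 102) = -1085 + 1/(-212) = -1085 - 1/212 = -230021/212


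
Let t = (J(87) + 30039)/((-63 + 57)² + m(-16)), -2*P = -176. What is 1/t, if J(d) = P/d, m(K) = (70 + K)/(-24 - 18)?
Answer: 21141/18294367 ≈ 0.0011556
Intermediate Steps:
P = 88 (P = -½*(-176) = 88)
m(K) = -5/3 - K/42 (m(K) = (70 + K)/(-42) = (70 + K)*(-1/42) = -5/3 - K/42)
J(d) = 88/d
t = 18294367/21141 (t = (88/87 + 30039)/((-63 + 57)² + (-5/3 - 1/42*(-16))) = (88*(1/87) + 30039)/((-6)² + (-5/3 + 8/21)) = (88/87 + 30039)/(36 - 9/7) = 2613481/(87*(243/7)) = (2613481/87)*(7/243) = 18294367/21141 ≈ 865.35)
1/t = 1/(18294367/21141) = 21141/18294367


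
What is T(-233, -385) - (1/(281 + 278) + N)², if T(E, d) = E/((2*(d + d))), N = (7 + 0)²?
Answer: -1155422554487/481220740 ≈ -2401.0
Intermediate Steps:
N = 49 (N = 7² = 49)
T(E, d) = E/(4*d) (T(E, d) = E/((2*(2*d))) = E/((4*d)) = E*(1/(4*d)) = E/(4*d))
T(-233, -385) - (1/(281 + 278) + N)² = (¼)*(-233)/(-385) - (1/(281 + 278) + 49)² = (¼)*(-233)*(-1/385) - (1/559 + 49)² = 233/1540 - (1/559 + 49)² = 233/1540 - (27392/559)² = 233/1540 - 1*750321664/312481 = 233/1540 - 750321664/312481 = -1155422554487/481220740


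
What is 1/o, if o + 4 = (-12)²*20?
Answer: 1/2876 ≈ 0.00034771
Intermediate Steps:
o = 2876 (o = -4 + (-12)²*20 = -4 + 144*20 = -4 + 2880 = 2876)
1/o = 1/2876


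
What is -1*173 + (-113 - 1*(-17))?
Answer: -269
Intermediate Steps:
-1*173 + (-113 - 1*(-17)) = -173 + (-113 + 17) = -173 - 96 = -269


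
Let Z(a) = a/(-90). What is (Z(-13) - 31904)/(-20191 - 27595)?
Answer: 2871347/4300740 ≈ 0.66764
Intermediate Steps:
Z(a) = -a/90 (Z(a) = a*(-1/90) = -a/90)
(Z(-13) - 31904)/(-20191 - 27595) = (-1/90*(-13) - 31904)/(-20191 - 27595) = (13/90 - 31904)/(-47786) = -2871347/90*(-1/47786) = 2871347/4300740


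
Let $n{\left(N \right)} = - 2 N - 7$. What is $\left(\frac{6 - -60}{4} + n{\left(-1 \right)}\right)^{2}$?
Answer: $\frac{529}{4} \approx 132.25$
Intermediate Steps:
$n{\left(N \right)} = -7 - 2 N$
$\left(\frac{6 - -60}{4} + n{\left(-1 \right)}\right)^{2} = \left(\frac{6 - -60}{4} - 5\right)^{2} = \left(\left(6 + 60\right) \frac{1}{4} + \left(-7 + 2\right)\right)^{2} = \left(66 \cdot \frac{1}{4} - 5\right)^{2} = \left(\frac{33}{2} - 5\right)^{2} = \left(\frac{23}{2}\right)^{2} = \frac{529}{4}$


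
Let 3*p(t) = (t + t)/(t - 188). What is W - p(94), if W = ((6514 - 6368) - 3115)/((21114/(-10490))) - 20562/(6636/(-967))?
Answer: 52215801271/11676042 ≈ 4472.0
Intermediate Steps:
p(t) = 2*t/(3*(-188 + t)) (p(t) = ((t + t)/(t - 188))/3 = ((2*t)/(-188 + t))/3 = (2*t/(-188 + t))/3 = 2*t/(3*(-188 + t)))
W = 52208017243/11676042 (W = (146 - 3115)/((21114*(-1/10490))) - 20562/(6636*(-1/967)) = -2969/(-10557/5245) - 20562/(-6636/967) = -2969*(-5245/10557) - 20562*(-967/6636) = 15572405/10557 + 3313909/1106 = 52208017243/11676042 ≈ 4471.4)
W - p(94) = 52208017243/11676042 - 2*94/(3*(-188 + 94)) = 52208017243/11676042 - 2*94/(3*(-94)) = 52208017243/11676042 - 2*94*(-1)/(3*94) = 52208017243/11676042 - 1*(-⅔) = 52208017243/11676042 + ⅔ = 52215801271/11676042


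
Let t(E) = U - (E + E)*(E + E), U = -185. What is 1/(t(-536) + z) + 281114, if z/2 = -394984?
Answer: 545174781417/1939337 ≈ 2.8111e+5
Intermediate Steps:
z = -789968 (z = 2*(-394984) = -789968)
t(E) = -185 - 4*E**2 (t(E) = -185 - (E + E)*(E + E) = -185 - 2*E*2*E = -185 - 4*E**2)
1/(t(-536) + z) + 281114 = 1/((-185 - 4*(-536)**2) - 789968) + 281114 = 1/((-185 - 4*287296) - 789968) + 281114 = 1/((-185 - 1149184) - 789968) + 281114 = 1/(-1149369 - 789968) + 281114 = 1/(-1939337) + 281114 = -1/1939337 + 281114 = 545174781417/1939337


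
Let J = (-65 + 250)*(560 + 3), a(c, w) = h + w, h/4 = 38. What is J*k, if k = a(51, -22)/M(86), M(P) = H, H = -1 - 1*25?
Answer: -520775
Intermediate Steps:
h = 152 (h = 4*38 = 152)
a(c, w) = 152 + w
H = -26 (H = -1 - 25 = -26)
M(P) = -26
J = 104155 (J = 185*563 = 104155)
k = -5 (k = (152 - 22)/(-26) = 130*(-1/26) = -5)
J*k = 104155*(-5) = -520775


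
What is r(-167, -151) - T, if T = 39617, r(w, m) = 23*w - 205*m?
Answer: -12503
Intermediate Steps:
r(w, m) = -205*m + 23*w
r(-167, -151) - T = (-205*(-151) + 23*(-167)) - 1*39617 = (30955 - 3841) - 39617 = 27114 - 39617 = -12503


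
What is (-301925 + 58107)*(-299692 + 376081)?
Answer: -18625013202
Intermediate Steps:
(-301925 + 58107)*(-299692 + 376081) = -243818*76389 = -18625013202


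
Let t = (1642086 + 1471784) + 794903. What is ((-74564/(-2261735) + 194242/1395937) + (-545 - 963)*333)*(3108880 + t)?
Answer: -1589449790578938881086318/451034224385 ≈ -3.5240e+12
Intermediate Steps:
t = 3908773 (t = 3113870 + 794903 = 3908773)
((-74564/(-2261735) + 194242/1395937) + (-545 - 963)*333)*(3108880 + t) = ((-74564/(-2261735) + 194242/1395937) + (-545 - 963)*333)*(3108880 + 3908773) = ((-74564*(-1/2261735) + 194242*(1/1395937)) - 1508*333)*7017653 = ((10652/323105 + 194242/1395937) - 502164)*7017653 = (77630082334/451034224385 - 502164)*7017653 = -226493072623986806/451034224385*7017653 = -1589449790578938881086318/451034224385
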